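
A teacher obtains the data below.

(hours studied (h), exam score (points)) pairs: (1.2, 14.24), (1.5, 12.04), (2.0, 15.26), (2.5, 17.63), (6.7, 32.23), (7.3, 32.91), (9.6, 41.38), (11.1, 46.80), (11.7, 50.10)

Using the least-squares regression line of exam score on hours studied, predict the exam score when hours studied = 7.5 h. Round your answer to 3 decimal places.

n = 9, Σx = 53.6, Σy = 262.59, Σxy = 2068.825, Σx² = 464.38
Sxx = Σx² − (Σx)²/n = 464.38 − 319.217778 = 145.162222
Sxy = Σxy − (Σx)(Σy)/n = 2068.825 − 1563.869333 = 504.955667
b = Sxy/Sxx = 504.955667/145.162222 = 3.478561
a = ȳ − b·x̄ = 29.176667 − 3.478561·5.955556 = 8.459902
ŷ(7.5) = a + b·7.5 = 8.459902 + 3.478561·7.5 = 34.549111

34.549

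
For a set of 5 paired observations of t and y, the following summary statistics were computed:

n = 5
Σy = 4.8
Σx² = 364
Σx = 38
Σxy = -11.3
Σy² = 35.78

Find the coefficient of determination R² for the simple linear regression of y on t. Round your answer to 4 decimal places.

0.9739

Sxx = Σx² − (Σx)²/n = 364 − 288.8 = 75.2
Sxy = Σxy − (Σx)(Σy)/n = -11.3 − 36.48 = -47.78
Syy = Σy² − (Σy)²/n = 35.78 − 4.608 = 31.172
R² = Sxy²/(Sxx·Syy) = (-47.78)²/(75.2·31.172) = 0.973890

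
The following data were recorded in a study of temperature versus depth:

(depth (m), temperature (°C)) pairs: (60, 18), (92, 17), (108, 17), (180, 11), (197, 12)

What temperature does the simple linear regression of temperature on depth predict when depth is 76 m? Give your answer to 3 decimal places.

17.726

n = 5, Σx = 637, Σy = 75, Σxy = 8824, Σx² = 94937
Sxx = Σx² − (Σx)²/n = 94937 − 81153.8 = 13783.2
Sxy = Σxy − (Σx)(Σy)/n = 8824 − 9555 = -731
b = Sxy/Sxx = -731/13783.2 = -0.053036
a = ȳ − b·x̄ = 15 − (-0.053036)·127.4 = 21.756733
ŷ(76) = a + b·76 = 21.756733 + (-0.053036)·76 = 17.726029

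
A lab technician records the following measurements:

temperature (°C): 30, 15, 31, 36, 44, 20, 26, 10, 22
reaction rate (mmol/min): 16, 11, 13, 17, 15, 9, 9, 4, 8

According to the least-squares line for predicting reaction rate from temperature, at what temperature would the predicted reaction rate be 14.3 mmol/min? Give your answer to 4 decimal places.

34.9000

n = 9, Σx = 234, Σy = 102, Σxy = 2950, Σx² = 6978
Sxx = Σx² − (Σx)²/n = 6978 − 6084 = 894
Sxy = Σxy − (Σx)(Σy)/n = 2950 − 2652 = 298
b = Sxy/Sxx = 298/894 = 0.333333
a = ȳ − b·x̄ = 11.333333 − 0.333333·26 = 2.666667
Set a + b·x = 14.3: x = (14.3 − 2.666667) / 0.333333 = 34.9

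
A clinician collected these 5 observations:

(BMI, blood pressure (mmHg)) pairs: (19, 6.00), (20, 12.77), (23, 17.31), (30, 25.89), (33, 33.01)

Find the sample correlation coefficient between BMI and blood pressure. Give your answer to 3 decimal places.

0.979

n = 5, Σx = 125, Σy = 94.98, Σxy = 2633.56, Σx² = 3279, Σy² = 2258.6612
Sxx = Σx² − (Σx)²/n = 3279 − 3125 = 154
Sxy = Σxy − (Σx)(Σy)/n = 2633.56 − 2374.5 = 259.06
Syy = Σy² − (Σy)²/n = 2258.6612 − 1804.24008 = 454.42112
r = Sxy/√(Sxx·Syy) = 259.06/√(69980.85248) = 259.06/264.538943 = 0.979289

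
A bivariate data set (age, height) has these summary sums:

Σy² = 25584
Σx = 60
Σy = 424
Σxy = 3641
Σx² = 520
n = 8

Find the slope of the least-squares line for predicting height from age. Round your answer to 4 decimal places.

6.5857

Sxx = Σx² − (Σx)²/n = 520 − 450 = 70
Sxy = Σxy − (Σx)(Σy)/n = 3641 − 3180 = 461
b = Sxy/Sxx = 461/70 = 6.585714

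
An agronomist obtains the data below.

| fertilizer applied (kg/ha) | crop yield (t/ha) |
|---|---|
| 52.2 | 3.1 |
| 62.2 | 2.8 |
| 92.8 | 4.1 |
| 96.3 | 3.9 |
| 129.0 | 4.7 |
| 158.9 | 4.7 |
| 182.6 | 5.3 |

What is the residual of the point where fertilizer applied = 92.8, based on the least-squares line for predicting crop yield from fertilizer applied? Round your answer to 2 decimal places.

n = 7, Σx = 774, Σy = 28.6, Σxy = 3412.94, Σx² = 99712.18
Sxx = Σx² − (Σx)²/n = 99712.18 − 85582.285714 = 14129.894286
Sxy = Σxy − (Σx)(Σy)/n = 3412.94 − 3162.342857 = 250.597143
b = Sxy/Sxx = 250.597143/14129.894286 = 0.017735
a = ȳ − b·x̄ = 4.085714 − 0.017735·110.571429 = 2.124703
ŷ(92.8) = 2.124703 + 0.017735·92.8 = 3.770534
residual = y − ŷ = 4.1 − 3.770534 = 0.329466

0.33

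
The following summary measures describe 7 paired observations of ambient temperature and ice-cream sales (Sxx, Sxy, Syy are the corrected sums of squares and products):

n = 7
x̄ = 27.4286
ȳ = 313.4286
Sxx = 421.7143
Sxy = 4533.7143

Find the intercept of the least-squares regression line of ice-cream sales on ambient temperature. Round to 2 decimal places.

b = Sxy/Sxx = 4533.7143/421.7143 = 10.750677
a = ȳ − b·x̄ = 313.4286 − 10.750677·27.4286 = 18.552576

18.55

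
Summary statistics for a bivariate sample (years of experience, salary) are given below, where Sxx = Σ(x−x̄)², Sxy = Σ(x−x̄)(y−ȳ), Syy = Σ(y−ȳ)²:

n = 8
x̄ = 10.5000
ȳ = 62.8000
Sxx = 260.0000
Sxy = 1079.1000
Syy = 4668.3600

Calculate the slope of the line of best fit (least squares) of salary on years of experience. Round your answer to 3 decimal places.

b = Sxy/Sxx = 1079.1/260 = 4.150385

4.150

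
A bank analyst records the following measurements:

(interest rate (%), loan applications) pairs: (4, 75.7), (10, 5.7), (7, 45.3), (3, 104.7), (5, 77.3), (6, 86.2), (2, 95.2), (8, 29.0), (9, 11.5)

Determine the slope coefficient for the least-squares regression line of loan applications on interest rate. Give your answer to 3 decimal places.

-12.717

n = 9, Σx = 54, Σy = 530.6, Σxy = 2420.6, Σx² = 384
Sxx = Σx² − (Σx)²/n = 384 − 324 = 60
Sxy = Σxy − (Σx)(Σy)/n = 2420.6 − 3183.6 = -763
b = Sxy/Sxx = -763/60 = -12.716667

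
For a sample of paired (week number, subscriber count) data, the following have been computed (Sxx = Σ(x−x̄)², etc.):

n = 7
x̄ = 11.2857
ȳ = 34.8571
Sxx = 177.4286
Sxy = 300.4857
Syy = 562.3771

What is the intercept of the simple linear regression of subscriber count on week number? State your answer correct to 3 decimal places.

b = Sxy/Sxx = 300.4857/177.4286 = 1.693558
a = ȳ − b·x̄ = 34.8571 − 1.693558·11.2857 = 15.744108

15.744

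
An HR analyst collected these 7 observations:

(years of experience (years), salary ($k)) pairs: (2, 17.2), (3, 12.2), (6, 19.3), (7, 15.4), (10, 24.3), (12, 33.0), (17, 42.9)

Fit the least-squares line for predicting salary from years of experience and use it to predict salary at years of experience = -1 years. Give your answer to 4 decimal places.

5.6616

n = 7, Σx = 57, Σy = 164.3, Σxy = 1662.9, Σx² = 631
Sxx = Σx² − (Σx)²/n = 631 − 464.142857 = 166.857143
Sxy = Σxy − (Σx)(Σy)/n = 1662.9 − 1337.871429 = 325.028571
b = Sxy/Sxx = 325.028571/166.857143 = 1.947945
a = ȳ − b·x̄ = 23.471429 − 1.947945·8.142857 = 7.609589
ŷ(-1) = a + b·-1 = 7.609589 + 1.947945·(-1) = 5.661644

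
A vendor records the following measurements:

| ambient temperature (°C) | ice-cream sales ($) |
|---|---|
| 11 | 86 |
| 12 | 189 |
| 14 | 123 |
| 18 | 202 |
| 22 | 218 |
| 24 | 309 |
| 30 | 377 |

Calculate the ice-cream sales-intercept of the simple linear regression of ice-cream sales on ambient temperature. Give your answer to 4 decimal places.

n = 7, Σx = 131, Σy = 1504, Σxy = 32094, Σx² = 2745
Sxx = Σx² − (Σx)²/n = 2745 − 2451.571429 = 293.428571
Sxy = Σxy − (Σx)(Σy)/n = 32094 − 28146.285714 = 3947.714286
b = Sxy/Sxx = 3947.714286/293.428571 = 13.453749
a = ȳ − b·x̄ = 214.857143 − 13.453749·18.714286 = -36.920156

-36.9202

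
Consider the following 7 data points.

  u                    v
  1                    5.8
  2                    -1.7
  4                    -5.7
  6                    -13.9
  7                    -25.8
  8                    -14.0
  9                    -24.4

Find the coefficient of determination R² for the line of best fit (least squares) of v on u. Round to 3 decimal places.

n = 7, Σx = 37, Σy = -79.7, Σxy = -616, Σx² = 251, Σy² = 1719.23
Sxx = Σx² − (Σx)²/n = 251 − 195.571429 = 55.428571
Sxy = Σxy − (Σx)(Σy)/n = -616 − (-421.271429) = -194.728571
Syy = Σy² − (Σy)²/n = 1719.23 − 907.441429 = 811.788571
R² = Sxy²/(Sxx·Syy) = (-194.728571)²/(55.428571·811.788571) = 0.842719

0.843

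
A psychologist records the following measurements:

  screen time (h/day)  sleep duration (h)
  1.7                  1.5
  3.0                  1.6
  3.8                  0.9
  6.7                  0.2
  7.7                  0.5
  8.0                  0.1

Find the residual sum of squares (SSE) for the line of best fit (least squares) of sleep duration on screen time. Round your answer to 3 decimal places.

0.289

n = 6, Σx = 30.9, Σy = 4.8, Σxy = 16.76, Σx² = 194.51, Σy² = 5.92
Sxx = Σx² − (Σx)²/n = 194.51 − 159.135 = 35.375
Sxy = Σxy − (Σx)(Σy)/n = 16.76 − 24.72 = -7.96
Syy = Σy² − (Σy)²/n = 5.92 − 3.84 = 2.08
b = Sxy/Sxx = -7.96/35.375 = -0.225018
SSE = Syy − b·Sxy = 2.08 − (-0.225018)·(-7.96) = 0.288859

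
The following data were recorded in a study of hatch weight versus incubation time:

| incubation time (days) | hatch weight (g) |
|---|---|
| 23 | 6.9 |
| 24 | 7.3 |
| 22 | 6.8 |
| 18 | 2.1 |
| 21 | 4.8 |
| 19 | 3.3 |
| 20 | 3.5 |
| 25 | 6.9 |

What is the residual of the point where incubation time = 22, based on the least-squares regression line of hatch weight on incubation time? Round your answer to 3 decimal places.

n = 8, Σx = 172, Σy = 41.6, Σxy = 927.3, Σx² = 3740
Sxx = Σx² − (Σx)²/n = 3740 − 3698 = 42
Sxy = Σxy − (Σx)(Σy)/n = 927.3 − 894.4 = 32.9
b = Sxy/Sxx = 32.9/42 = 0.783333
a = ȳ − b·x̄ = 5.2 − 0.783333·21.5 = -11.641667
ŷ(22) = -11.641667 + 0.783333·22 = 5.591667
residual = y − ŷ = 6.8 − 5.591667 = 1.208333

1.208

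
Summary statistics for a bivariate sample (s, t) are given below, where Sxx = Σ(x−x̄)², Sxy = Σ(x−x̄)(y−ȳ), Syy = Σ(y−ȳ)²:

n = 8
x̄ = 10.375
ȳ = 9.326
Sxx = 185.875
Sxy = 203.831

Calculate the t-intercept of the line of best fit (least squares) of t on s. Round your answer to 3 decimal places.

-2.051

b = Sxy/Sxx = 203.831/185.875 = 1.096603
a = ȳ − b·x̄ = 9.326 − 1.096603·10.375 = -2.051252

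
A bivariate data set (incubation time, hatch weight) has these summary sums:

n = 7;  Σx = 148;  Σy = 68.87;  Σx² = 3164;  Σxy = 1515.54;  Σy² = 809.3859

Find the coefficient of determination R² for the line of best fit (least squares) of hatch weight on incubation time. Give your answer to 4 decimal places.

Sxx = Σx² − (Σx)²/n = 3164 − 3129.142857 = 34.857143
Sxy = Σxy − (Σx)(Σy)/n = 1515.54 − 1456.108571 = 59.431429
Syy = Σy² − (Σy)²/n = 809.3859 − 677.582414 = 131.803486
R² = Sxy²/(Sxx·Syy) = (59.431429)²/(34.857143·131.803486) = 0.768800

0.7688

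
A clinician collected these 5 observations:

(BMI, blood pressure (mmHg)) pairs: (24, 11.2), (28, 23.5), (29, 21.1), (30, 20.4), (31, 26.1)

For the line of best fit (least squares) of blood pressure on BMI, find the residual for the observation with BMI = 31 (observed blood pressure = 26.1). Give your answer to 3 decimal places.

0.789

n = 5, Σx = 142, Σy = 102.3, Σxy = 2959.8, Σx² = 4062
Sxx = Σx² − (Σx)²/n = 4062 − 4032.8 = 29.2
Sxy = Σxy − (Σx)(Σy)/n = 2959.8 − 2905.32 = 54.48
b = Sxy/Sxx = 54.48/29.2 = 1.865753
a = ȳ − b·x̄ = 20.46 − 1.865753·28.4 = -32.527397
ŷ(31) = -32.527397 + 1.865753·31 = 25.310959
residual = y − ŷ = 26.1 − 25.310959 = 0.789041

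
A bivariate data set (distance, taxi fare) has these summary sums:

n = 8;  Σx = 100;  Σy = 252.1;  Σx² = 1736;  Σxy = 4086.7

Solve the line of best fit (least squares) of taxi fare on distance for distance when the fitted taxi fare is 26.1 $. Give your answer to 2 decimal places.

9.69

Sxx = Σx² − (Σx)²/n = 1736 − 1250 = 486
Sxy = Σxy − (Σx)(Σy)/n = 4086.7 − 3151.25 = 935.45
b = Sxy/Sxx = 935.45/486 = 1.924794
a = ȳ − b·x̄ = 31.5125 − 1.924794·12.5 = 7.452572
Set a + b·x = 26.1: x = (26.1 − 7.452572) / 1.924794 = 9.688011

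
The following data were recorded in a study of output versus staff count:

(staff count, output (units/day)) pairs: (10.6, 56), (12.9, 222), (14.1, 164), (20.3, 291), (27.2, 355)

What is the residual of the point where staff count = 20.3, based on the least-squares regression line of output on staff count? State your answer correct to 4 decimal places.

n = 5, Σx = 85.1, Σy = 1088, Σxy = 21333.1, Σx² = 1629.51
Sxx = Σx² − (Σx)²/n = 1629.51 − 1448.402 = 181.108
Sxy = Σxy − (Σx)(Σy)/n = 21333.1 − 18517.76 = 2815.34
b = Sxy/Sxx = 2815.34/181.108 = 15.545089
a = ȳ − b·x̄ = 217.6 − 15.545089·17.02 = -46.977417
ŷ(20.3) = -46.977417 + 15.545089·20.3 = 268.587892
residual = y − ŷ = 291 − 268.587892 = 22.412108

22.4121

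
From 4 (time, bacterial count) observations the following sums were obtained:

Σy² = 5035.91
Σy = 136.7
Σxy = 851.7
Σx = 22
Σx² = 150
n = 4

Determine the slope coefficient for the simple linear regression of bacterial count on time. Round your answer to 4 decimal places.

Sxx = Σx² − (Σx)²/n = 150 − 121 = 29
Sxy = Σxy − (Σx)(Σy)/n = 851.7 − 751.85 = 99.85
b = Sxy/Sxx = 99.85/29 = 3.443103

3.4431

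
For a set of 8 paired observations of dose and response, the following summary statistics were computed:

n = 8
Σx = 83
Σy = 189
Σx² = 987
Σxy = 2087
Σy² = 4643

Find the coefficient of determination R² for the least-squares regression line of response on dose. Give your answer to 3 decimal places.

0.710

Sxx = Σx² − (Σx)²/n = 987 − 861.125 = 125.875
Sxy = Σxy − (Σx)(Σy)/n = 2087 − 1960.875 = 126.125
Syy = Σy² − (Σy)²/n = 4643 − 4465.125 = 177.875
R² = Sxy²/(Sxx·Syy) = (126.125)²/(125.875·177.875) = 0.710474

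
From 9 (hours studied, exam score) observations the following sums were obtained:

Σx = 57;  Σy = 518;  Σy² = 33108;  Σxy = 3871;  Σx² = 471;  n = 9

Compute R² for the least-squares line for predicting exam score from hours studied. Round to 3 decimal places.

0.962

Sxx = Σx² − (Σx)²/n = 471 − 361 = 110
Sxy = Σxy − (Σx)(Σy)/n = 3871 − 3280.666667 = 590.333333
Syy = Σy² − (Σy)²/n = 33108 − 29813.777778 = 3294.222222
R² = Sxy²/(Sxx·Syy) = (590.333333)²/(110·3294.222222) = 0.961721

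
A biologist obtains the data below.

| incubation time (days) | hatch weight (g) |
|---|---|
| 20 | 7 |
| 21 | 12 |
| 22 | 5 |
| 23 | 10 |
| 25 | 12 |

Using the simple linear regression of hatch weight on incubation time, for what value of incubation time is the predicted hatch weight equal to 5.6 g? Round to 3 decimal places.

17.267

n = 5, Σx = 111, Σy = 46, Σxy = 1032, Σx² = 2479
Sxx = Σx² − (Σx)²/n = 2479 − 2464.2 = 14.8
Sxy = Σxy − (Σx)(Σy)/n = 1032 − 1021.2 = 10.8
b = Sxy/Sxx = 10.8/14.8 = 0.729730
a = ȳ − b·x̄ = 9.2 − 0.729730·22.2 = -7
Set a + b·x = 5.6: x = (5.6 − (-7)) / 0.729730 = 17.266667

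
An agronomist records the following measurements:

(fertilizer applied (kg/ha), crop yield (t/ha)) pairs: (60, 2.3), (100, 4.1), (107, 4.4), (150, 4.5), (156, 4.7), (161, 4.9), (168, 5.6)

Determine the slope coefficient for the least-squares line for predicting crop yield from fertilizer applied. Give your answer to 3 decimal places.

n = 7, Σx = 902, Σy = 30.5, Σxy = 4156.7, Σx² = 126030
Sxx = Σx² − (Σx)²/n = 126030 − 116229.142857 = 9800.857143
Sxy = Σxy − (Σx)(Σy)/n = 4156.7 − 3930.142857 = 226.557143
b = Sxy/Sxx = 226.557143/9800.857143 = 0.023116

0.023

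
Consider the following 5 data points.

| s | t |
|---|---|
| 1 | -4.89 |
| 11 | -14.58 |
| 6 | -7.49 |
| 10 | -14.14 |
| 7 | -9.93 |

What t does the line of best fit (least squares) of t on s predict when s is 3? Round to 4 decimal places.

-6.0828

n = 5, Σx = 35, Σy = -51.03, Σxy = -421.12, Σx² = 307
Sxx = Σx² − (Σx)²/n = 307 − 245 = 62
Sxy = Σxy − (Σx)(Σy)/n = -421.12 − (-357.21) = -63.91
b = Sxy/Sxx = -63.91/62 = -1.030806
a = ȳ − b·x̄ = -10.206 − (-1.030806)·7 = -2.990355
ŷ(3) = a + b·3 = -2.990355 + (-1.030806)·3 = -6.082774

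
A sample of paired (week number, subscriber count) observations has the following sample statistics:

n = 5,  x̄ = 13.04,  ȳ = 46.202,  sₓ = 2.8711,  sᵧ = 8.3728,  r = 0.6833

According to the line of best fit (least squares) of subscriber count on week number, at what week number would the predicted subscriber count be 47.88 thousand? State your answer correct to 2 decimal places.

13.88

b = r · sᵧ/sₓ = 0.6833 · 8.3728/2.8711 = 1.992663
a = ȳ − b·x̄ = 46.202 − 1.992663·13.04 = 20.217677
Set a + b·x = 47.88: x = (47.88 − 20.217677) / 1.992663 = 13.882089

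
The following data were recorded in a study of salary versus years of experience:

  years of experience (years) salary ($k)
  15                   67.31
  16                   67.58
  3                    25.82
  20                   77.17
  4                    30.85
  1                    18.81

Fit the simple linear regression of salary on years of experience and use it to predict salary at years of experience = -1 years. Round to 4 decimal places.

n = 6, Σx = 59, Σy = 287.54, Σxy = 3854, Σx² = 907
Sxx = Σx² − (Σx)²/n = 907 − 580.166667 = 326.833333
Sxy = Σxy − (Σx)(Σy)/n = 3854 − 2827.476667 = 1026.523333
b = Sxy/Sxx = 1026.523333/326.833333 = 3.140816
a = ȳ − b·x̄ = 47.923333 − 3.140816·9.833333 = 17.038644
ŷ(-1) = a + b·-1 = 17.038644 + 3.140816·(-1) = 13.897828

13.8978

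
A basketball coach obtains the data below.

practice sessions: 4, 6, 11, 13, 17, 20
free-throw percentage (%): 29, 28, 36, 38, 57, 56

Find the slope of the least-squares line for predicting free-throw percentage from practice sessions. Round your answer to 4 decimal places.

1.9686

n = 6, Σx = 71, Σy = 244, Σxy = 3263, Σx² = 1031
Sxx = Σx² − (Σx)²/n = 1031 − 840.166667 = 190.833333
Sxy = Σxy − (Σx)(Σy)/n = 3263 − 2887.333333 = 375.666667
b = Sxy/Sxx = 375.666667/190.833333 = 1.968559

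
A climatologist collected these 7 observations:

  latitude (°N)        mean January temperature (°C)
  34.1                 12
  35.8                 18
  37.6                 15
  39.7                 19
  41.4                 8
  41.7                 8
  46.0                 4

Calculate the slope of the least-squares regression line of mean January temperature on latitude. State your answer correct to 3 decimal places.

n = 7, Σx = 276.3, Σy = 84, Σxy = 3220.7, Σx² = 11003.15
Sxx = Σx² − (Σx)²/n = 11003.15 − 10905.955714 = 97.194286
Sxy = Σxy − (Σx)(Σy)/n = 3220.7 − 3315.6 = -94.9
b = Sxy/Sxx = -94.9/97.194286 = -0.976395

-0.976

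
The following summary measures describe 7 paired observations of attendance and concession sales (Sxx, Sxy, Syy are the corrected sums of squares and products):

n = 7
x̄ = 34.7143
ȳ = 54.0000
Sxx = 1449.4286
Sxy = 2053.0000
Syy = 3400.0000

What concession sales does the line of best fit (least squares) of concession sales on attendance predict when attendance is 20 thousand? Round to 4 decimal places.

33.1584

b = Sxy/Sxx = 2053/1449.4286 = 1.416420
a = ȳ − b·x̄ = 54 − 1.416420·34.7143 = 4.829963
ŷ(20) = a + b·20 = 4.829963 + 1.416420·20 = 33.158368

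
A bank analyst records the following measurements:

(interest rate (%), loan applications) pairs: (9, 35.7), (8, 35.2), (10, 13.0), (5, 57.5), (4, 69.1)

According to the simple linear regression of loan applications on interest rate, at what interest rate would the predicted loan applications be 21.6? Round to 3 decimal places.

n = 5, Σx = 36, Σy = 210.5, Σxy = 1296.8, Σx² = 286
Sxx = Σx² − (Σx)²/n = 286 − 259.2 = 26.8
Sxy = Σxy − (Σx)(Σy)/n = 1296.8 − 1515.6 = -218.8
b = Sxy/Sxx = -218.8/26.8 = -8.164179
a = ȳ − b·x̄ = 42.1 − (-8.164179)·7.2 = 100.882090
Set a + b·x = 21.6: x = (21.6 − 100.882090) / (-8.164179) = 9.710969

9.711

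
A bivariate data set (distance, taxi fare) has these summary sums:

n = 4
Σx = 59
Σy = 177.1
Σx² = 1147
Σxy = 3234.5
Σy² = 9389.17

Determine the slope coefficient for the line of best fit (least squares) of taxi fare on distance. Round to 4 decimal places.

Sxx = Σx² − (Σx)²/n = 1147 − 870.25 = 276.75
Sxy = Σxy − (Σx)(Σy)/n = 3234.5 − 2612.225 = 622.275
b = Sxy/Sxx = 622.275/276.75 = 2.248509

2.2485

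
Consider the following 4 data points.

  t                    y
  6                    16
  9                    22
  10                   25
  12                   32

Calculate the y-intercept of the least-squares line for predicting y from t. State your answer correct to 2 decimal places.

n = 4, Σx = 37, Σy = 95, Σxy = 928, Σx² = 361
Sxx = Σx² − (Σx)²/n = 361 − 342.25 = 18.75
Sxy = Σxy − (Σx)(Σy)/n = 928 − 878.75 = 49.25
b = Sxy/Sxx = 49.25/18.75 = 2.626667
a = ȳ − b·x̄ = 23.75 − 2.626667·9.25 = -0.546667

-0.55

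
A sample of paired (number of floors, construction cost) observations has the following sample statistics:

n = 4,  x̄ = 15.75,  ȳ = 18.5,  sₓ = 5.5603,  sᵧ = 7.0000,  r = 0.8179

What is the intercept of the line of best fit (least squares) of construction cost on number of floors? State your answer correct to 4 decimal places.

2.2826

b = r · sᵧ/sₓ = 0.8179 · 7/5.5603 = 1.029675
a = ȳ − b·x̄ = 18.5 − 1.029675·15.75 = 2.282624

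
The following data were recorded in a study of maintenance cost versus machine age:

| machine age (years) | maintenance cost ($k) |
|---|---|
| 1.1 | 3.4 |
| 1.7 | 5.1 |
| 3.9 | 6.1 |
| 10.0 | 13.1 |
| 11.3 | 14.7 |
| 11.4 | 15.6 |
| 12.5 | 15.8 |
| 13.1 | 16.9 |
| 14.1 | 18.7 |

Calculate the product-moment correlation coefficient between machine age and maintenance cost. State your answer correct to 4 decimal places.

n = 9, Σx = 79.1, Σy = 109.4, Σxy = 1193.71, Σx² = 903.63, Σy² = 1590.78
Sxx = Σx² − (Σx)²/n = 903.63 − 695.201111 = 208.428889
Sxy = Σxy − (Σx)(Σy)/n = 1193.71 − 961.504444 = 232.205556
Syy = Σy² − (Σy)²/n = 1590.78 − 1329.817778 = 260.962222
r = Sxy/√(Sxx·Syy) = 232.205556/√(54392.066020) = 232.205556/233.221067 = 0.995646

0.9956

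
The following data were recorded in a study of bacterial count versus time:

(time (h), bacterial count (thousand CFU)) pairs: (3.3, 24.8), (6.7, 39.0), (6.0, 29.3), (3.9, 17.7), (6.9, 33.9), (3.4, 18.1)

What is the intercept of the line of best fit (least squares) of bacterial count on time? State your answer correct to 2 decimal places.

4.38

n = 6, Σx = 30.2, Σy = 162.8, Σxy = 883.42, Σx² = 166.16
Sxx = Σx² − (Σx)²/n = 166.16 − 152.006667 = 14.153333
Sxy = Σxy − (Σx)(Σy)/n = 883.42 − 819.426667 = 63.993333
b = Sxy/Sxx = 63.993333/14.153333 = 4.521432
a = ȳ − b·x̄ = 27.133333 − 4.521432·5.033333 = 4.375459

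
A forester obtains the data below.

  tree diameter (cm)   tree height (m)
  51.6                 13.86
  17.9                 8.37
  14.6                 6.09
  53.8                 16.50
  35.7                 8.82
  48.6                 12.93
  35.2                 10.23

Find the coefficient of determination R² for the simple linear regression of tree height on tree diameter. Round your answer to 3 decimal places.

n = 7, Σx = 257.4, Σy = 76.8, Σxy = 3144.981, Σx² = 10966.06, Σy² = 921.1248
Sxx = Σx² − (Σx)²/n = 10966.06 − 9464.965714 = 1501.094286
Sxy = Σxy − (Σx)(Σy)/n = 3144.981 − 2824.045714 = 320.935286
Syy = Σy² − (Σy)²/n = 921.1248 − 842.605714 = 78.519086
R² = Sxy²/(Sxx·Syy) = (320.935286)²/(1501.094286·78.519086) = 0.873880

0.874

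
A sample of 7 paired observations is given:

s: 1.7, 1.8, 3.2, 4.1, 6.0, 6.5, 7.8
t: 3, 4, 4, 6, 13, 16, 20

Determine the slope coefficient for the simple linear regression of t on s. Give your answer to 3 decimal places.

2.771

n = 7, Σx = 31.1, Σy = 66, Σxy = 387.7, Σx² = 172.27
Sxx = Σx² − (Σx)²/n = 172.27 − 138.172857 = 34.097143
Sxy = Σxy − (Σx)(Σy)/n = 387.7 − 293.228571 = 94.471429
b = Sxy/Sxx = 94.471429/34.097143 = 2.770655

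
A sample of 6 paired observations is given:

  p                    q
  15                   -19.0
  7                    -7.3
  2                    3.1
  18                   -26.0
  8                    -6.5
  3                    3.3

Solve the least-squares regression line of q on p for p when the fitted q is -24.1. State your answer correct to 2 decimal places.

n = 6, Σx = 53, Σy = -52.4, Σxy = -840, Σx² = 675
Sxx = Σx² − (Σx)²/n = 675 − 468.166667 = 206.833333
Sxy = Σxy − (Σx)(Σy)/n = -840 − (-462.866667) = -377.133333
b = Sxy/Sxx = -377.133333/206.833333 = -1.823368
a = ȳ − b·x̄ = -8.733333 − (-1.823368)·8.833333 = 7.373086
Set a + b·x = -24.1: x = (-24.1 − 7.373086) / (-1.823368) = 17.260960

17.26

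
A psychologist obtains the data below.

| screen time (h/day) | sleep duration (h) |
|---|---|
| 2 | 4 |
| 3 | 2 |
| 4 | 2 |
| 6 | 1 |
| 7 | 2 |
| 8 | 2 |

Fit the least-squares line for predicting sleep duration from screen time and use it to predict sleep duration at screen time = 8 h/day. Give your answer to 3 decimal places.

n = 6, Σx = 30, Σy = 13, Σxy = 58, Σx² = 178
Sxx = Σx² − (Σx)²/n = 178 − 150 = 28
Sxy = Σxy − (Σx)(Σy)/n = 58 − 65 = -7
b = Sxy/Sxx = -7/28 = -0.25
a = ȳ − b·x̄ = 2.166667 − (-0.25)·5 = 3.416667
ŷ(8) = a + b·8 = 3.416667 + (-0.25)·8 = 1.416667

1.417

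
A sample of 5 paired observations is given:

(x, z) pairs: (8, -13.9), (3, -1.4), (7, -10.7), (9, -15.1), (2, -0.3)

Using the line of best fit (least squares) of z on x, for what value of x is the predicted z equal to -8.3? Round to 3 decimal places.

5.809

n = 5, Σx = 29, Σy = -41.4, Σxy = -326.8, Σx² = 207
Sxx = Σx² − (Σx)²/n = 207 − 168.2 = 38.8
Sxy = Σxy − (Σx)(Σy)/n = -326.8 − (-240.12) = -86.68
b = Sxy/Sxx = -86.68/38.8 = -2.234021
a = ȳ − b·x̄ = -8.28 − (-2.234021)·5.8 = 4.677320
Set a + b·x = -8.3: x = (-8.3 − 4.677320) / (-2.234021) = 5.808952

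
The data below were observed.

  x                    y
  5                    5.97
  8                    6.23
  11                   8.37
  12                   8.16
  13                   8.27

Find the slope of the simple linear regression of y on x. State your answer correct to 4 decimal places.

0.3409

n = 5, Σx = 49, Σy = 37, Σxy = 377.19, Σx² = 523
Sxx = Σx² − (Σx)²/n = 523 − 480.2 = 42.8
Sxy = Σxy − (Σx)(Σy)/n = 377.19 − 362.6 = 14.59
b = Sxy/Sxx = 14.59/42.8 = 0.340888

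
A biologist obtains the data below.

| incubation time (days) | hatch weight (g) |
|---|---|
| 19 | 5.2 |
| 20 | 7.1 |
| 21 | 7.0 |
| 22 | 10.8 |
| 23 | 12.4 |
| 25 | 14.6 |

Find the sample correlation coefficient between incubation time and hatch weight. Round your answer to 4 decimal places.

n = 6, Σx = 130, Σy = 57.1, Σxy = 1275.6, Σx² = 2840, Σy² = 610.01
Sxx = Σx² − (Σx)²/n = 2840 − 2816.666667 = 23.333333
Sxy = Σxy − (Σx)(Σy)/n = 1275.6 − 1237.166667 = 38.433333
Syy = Σy² − (Σy)²/n = 610.01 − 543.401667 = 66.608333
r = Sxy/√(Sxx·Syy) = 38.433333/√(1554.194444) = 38.433333/39.423273 = 0.974889

0.9749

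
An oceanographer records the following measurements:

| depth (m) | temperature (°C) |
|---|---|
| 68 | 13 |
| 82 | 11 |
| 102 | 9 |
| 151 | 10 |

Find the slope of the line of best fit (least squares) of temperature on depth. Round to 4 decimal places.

-0.0299

n = 4, Σx = 403, Σy = 43, Σxy = 4214, Σx² = 44553
Sxx = Σx² − (Σx)²/n = 44553 − 40602.25 = 3950.75
Sxy = Σxy − (Σx)(Σy)/n = 4214 − 4332.25 = -118.25
b = Sxy/Sxx = -118.25/3950.75 = -0.029931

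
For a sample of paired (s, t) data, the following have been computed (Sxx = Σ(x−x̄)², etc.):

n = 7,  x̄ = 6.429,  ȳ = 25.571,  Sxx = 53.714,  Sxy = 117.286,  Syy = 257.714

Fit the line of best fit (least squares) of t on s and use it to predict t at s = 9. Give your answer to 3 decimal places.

b = Sxy/Sxx = 117.286/53.714 = 2.183528
a = ȳ − b·x̄ = 25.571 − 2.183528·6.429 = 11.533101
ŷ(9) = a + b·9 = 11.533101 + 2.183528·9 = 31.184849

31.185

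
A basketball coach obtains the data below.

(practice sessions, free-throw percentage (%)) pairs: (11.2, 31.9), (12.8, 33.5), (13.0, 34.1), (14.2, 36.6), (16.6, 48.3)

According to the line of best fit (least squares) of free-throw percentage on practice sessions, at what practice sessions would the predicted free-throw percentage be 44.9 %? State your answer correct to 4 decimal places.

16.1230

n = 5, Σx = 67.8, Σy = 184.4, Σxy = 2550.88, Σx² = 935.48
Sxx = Σx² − (Σx)²/n = 935.48 − 919.368 = 16.112
Sxy = Σxy − (Σx)(Σy)/n = 2550.88 − 2500.464 = 50.416
b = Sxy/Sxx = 50.416/16.112 = 3.129096
a = ȳ − b·x̄ = 36.88 − 3.129096·13.56 = -5.550546
Set a + b·x = 44.9: x = (44.9 − (-5.550546)) / 3.129096 = 16.123040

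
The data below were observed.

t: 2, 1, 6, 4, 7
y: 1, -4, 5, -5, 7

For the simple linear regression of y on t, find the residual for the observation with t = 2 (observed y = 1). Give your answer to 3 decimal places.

3.354

n = 5, Σx = 20, Σy = 4, Σxy = 57, Σx² = 106
Sxx = Σx² − (Σx)²/n = 106 − 80 = 26
Sxy = Σxy − (Σx)(Σy)/n = 57 − 16 = 41
b = Sxy/Sxx = 41/26 = 1.576923
a = ȳ − b·x̄ = 0.8 − 1.576923·4 = -5.507692
ŷ(2) = -5.507692 + 1.576923·2 = -2.353846
residual = y − ŷ = 1 − (-2.353846) = 3.353846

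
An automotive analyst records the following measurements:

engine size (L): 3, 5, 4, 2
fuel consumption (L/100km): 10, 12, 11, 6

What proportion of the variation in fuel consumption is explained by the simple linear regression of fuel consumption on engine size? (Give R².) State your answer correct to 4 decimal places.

n = 4, Σx = 14, Σy = 39, Σxy = 146, Σx² = 54, Σy² = 401
Sxx = Σx² − (Σx)²/n = 54 − 49 = 5
Sxy = Σxy − (Σx)(Σy)/n = 146 − 136.5 = 9.5
Syy = Σy² − (Σy)²/n = 401 − 380.25 = 20.75
R² = Sxy²/(Sxx·Syy) = (9.5)²/(5·20.75) = 0.869880

0.8699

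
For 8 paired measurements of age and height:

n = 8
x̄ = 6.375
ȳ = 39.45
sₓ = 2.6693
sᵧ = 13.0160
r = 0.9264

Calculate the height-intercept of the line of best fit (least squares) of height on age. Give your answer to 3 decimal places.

10.652

b = r · sᵧ/sₓ = 0.9264 · 13.016/2.6693 = 4.517298
a = ȳ − b·x̄ = 39.45 − 4.517298·6.375 = 10.652228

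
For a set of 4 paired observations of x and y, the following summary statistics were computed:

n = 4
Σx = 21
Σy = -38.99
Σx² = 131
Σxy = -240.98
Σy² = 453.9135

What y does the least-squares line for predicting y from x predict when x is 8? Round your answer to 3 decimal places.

Sxx = Σx² − (Σx)²/n = 131 − 110.25 = 20.75
Sxy = Σxy − (Σx)(Σy)/n = -240.98 − (-204.6975) = -36.2825
b = Sxy/Sxx = -36.2825/20.75 = -1.748554
a = ȳ − b·x̄ = -9.7475 − (-1.748554)·5.25 = -0.567590
ŷ(8) = a + b·8 = -0.567590 + (-1.748554)·8 = -14.556024

-14.556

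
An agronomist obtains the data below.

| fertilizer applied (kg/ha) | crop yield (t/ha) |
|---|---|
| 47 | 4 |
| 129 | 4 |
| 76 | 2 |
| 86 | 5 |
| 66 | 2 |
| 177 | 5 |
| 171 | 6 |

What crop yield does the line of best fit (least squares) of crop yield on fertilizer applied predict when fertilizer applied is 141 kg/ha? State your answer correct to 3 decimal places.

n = 7, Σx = 752, Σy = 28, Σxy = 3329, Σx² = 96948
Sxx = Σx² − (Σx)²/n = 96948 − 80786.285714 = 16161.714286
Sxy = Σxy − (Σx)(Σy)/n = 3329 − 3008 = 321
b = Sxy/Sxx = 321/16161.714286 = 0.019862
a = ȳ − b·x̄ = 4 − 0.019862·107.428571 = 1.866280
ŷ(141) = a + b·141 = 1.866280 + 0.019862·141 = 4.666787

4.667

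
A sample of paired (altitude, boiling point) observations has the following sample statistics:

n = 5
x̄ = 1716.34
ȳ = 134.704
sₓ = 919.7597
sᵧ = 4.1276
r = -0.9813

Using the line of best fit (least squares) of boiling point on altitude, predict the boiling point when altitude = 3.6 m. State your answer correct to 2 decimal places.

b = r · sᵧ/sₓ = -0.9813 · 4.1276/919.7597 = -0.004404
a = ȳ − b·x̄ = 134.704 − (-0.004404)·1716.34 = 142.262374
ŷ(3.6) = a + b·3.6 = 142.262374 + (-0.004404)·3.6 = 142.246520

142.25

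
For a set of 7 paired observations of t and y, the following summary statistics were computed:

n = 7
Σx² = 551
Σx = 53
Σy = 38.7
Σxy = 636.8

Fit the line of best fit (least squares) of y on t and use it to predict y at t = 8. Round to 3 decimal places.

Sxx = Σx² − (Σx)²/n = 551 − 401.285714 = 149.714286
Sxy = Σxy − (Σx)(Σy)/n = 636.8 − 293.014286 = 343.785714
b = Sxy/Sxx = 343.785714/149.714286 = 2.296279
a = ȳ − b·x̄ = 5.528571 − 2.296279·7.571429 = -11.857538
ŷ(8) = a + b·8 = -11.857538 + 2.296279·8 = 6.512691

6.513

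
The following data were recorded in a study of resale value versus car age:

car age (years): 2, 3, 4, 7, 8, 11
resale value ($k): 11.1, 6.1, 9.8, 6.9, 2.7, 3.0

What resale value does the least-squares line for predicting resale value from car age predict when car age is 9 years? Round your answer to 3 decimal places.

n = 6, Σx = 35, Σy = 39.6, Σxy = 182.6, Σx² = 263
Sxx = Σx² − (Σx)²/n = 263 − 204.166667 = 58.833333
Sxy = Σxy − (Σx)(Σy)/n = 182.6 − 231 = -48.4
b = Sxy/Sxx = -48.4/58.833333 = -0.822663
a = ȳ − b·x̄ = 6.6 − (-0.822663)·5.833333 = 11.398867
ŷ(9) = a + b·9 = 11.398867 + (-0.822663)·9 = 3.994901

3.995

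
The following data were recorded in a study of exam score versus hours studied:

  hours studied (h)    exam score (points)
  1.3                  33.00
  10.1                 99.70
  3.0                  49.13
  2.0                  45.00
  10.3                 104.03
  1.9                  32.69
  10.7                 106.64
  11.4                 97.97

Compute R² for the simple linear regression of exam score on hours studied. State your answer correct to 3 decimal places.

n = 8, Σx = 50.7, Σy = 568.16, Σxy = 4678.786, Σx² = 470.85, Σy² = 48328.9344
Sxx = Σx² − (Σx)²/n = 470.85 − 321.31125 = 149.53875
Sxy = Σxy − (Σx)(Σy)/n = 4678.786 − 3600.714 = 1078.072
Syy = Σy² − (Σy)²/n = 48328.9344 − 40350.7232 = 7978.2112
R² = Sxy²/(Sxx·Syy) = (1078.072)²/(149.53875·7978.2112) = 0.974173

0.974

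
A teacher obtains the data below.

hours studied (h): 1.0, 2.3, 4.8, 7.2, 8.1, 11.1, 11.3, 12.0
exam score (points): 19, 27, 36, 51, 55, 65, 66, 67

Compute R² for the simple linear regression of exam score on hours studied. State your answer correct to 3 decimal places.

n = 8, Σx = 57.8, Σy = 386, Σxy = 3337.9, Σx² = 541.68, Σy² = 21082
Sxx = Σx² − (Σx)²/n = 541.68 − 417.605 = 124.075
Sxy = Σxy − (Σx)(Σy)/n = 3337.9 − 2788.85 = 549.05
Syy = Σy² − (Σy)²/n = 21082 − 18624.5 = 2457.5
R² = Sxy²/(Sxx·Syy) = (549.05)²/(124.075·2457.5) = 0.988658

0.989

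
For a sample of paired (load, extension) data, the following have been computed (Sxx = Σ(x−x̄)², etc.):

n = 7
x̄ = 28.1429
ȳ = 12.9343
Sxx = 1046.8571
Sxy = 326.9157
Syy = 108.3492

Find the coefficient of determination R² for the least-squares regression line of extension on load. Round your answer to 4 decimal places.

0.9422

R² = Sxy²/(Sxx·Syy) = (326.9157)²/(1046.8571·108.3492) = 0.942233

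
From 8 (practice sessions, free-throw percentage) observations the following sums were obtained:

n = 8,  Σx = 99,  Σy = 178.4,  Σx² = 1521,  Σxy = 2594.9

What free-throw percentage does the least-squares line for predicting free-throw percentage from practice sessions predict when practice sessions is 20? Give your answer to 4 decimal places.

Sxx = Σx² − (Σx)²/n = 1521 − 1225.125 = 295.875
Sxy = Σxy − (Σx)(Σy)/n = 2594.9 − 2207.7 = 387.2
b = Sxy/Sxx = 387.2/295.875 = 1.308661
a = ȳ − b·x̄ = 22.3 − 1.308661·12.375 = 6.105323
ŷ(20) = a + b·20 = 6.105323 + 1.308661·20 = 32.278538

32.2785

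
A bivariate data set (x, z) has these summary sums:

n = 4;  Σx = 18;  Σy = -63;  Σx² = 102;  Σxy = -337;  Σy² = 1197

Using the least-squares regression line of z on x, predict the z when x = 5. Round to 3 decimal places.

Sxx = Σx² − (Σx)²/n = 102 − 81 = 21
Sxy = Σxy − (Σx)(Σy)/n = -337 − (-283.5) = -53.5
b = Sxy/Sxx = -53.5/21 = -2.547619
a = ȳ − b·x̄ = -15.75 − (-2.547619)·4.5 = -4.285714
ŷ(5) = a + b·5 = -4.285714 + (-2.547619)·5 = -17.023810

-17.024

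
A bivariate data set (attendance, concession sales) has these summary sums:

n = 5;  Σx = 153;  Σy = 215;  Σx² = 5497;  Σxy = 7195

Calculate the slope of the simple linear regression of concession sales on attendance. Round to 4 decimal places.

0.7556

Sxx = Σx² − (Σx)²/n = 5497 − 4681.8 = 815.2
Sxy = Σxy − (Σx)(Σy)/n = 7195 − 6579 = 616
b = Sxy/Sxx = 616/815.2 = 0.755643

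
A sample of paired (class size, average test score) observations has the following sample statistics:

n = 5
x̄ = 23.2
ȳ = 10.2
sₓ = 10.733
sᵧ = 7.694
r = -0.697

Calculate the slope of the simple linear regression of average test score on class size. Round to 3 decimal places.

-0.500

b = r · sᵧ/sₓ = -0.697 · 7.694/10.733 = -0.499648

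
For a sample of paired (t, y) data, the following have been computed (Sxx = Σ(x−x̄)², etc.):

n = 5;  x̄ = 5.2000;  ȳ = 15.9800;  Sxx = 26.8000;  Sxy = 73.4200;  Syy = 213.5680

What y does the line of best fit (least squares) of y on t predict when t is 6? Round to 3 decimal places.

b = Sxy/Sxx = 73.42/26.8 = 2.739552
a = ȳ − b·x̄ = 15.98 − 2.739552·5.2 = 1.734328
ŷ(6) = a + b·6 = 1.734328 + 2.739552·6 = 18.171642

18.172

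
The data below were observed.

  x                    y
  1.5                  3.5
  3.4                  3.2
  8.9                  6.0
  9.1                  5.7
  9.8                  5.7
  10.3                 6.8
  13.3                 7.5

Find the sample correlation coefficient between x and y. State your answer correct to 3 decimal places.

n = 7, Σx = 56.3, Σy = 38.4, Σxy = 347.05, Σx² = 554.85, Σy² = 225.96
Sxx = Σx² − (Σx)²/n = 554.85 − 452.812857 = 102.037143
Sxy = Σxy − (Σx)(Σy)/n = 347.05 − 308.845714 = 38.204286
Syy = Σy² − (Σy)²/n = 225.96 − 210.651429 = 15.308571
r = Sxy/√(Sxx·Syy) = 38.204286/√(1562.042890) = 38.204286/39.522688 = 0.966642

0.967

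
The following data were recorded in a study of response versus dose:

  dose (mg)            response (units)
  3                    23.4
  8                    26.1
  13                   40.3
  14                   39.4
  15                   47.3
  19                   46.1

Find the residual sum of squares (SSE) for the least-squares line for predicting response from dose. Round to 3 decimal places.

n = 6, Σx = 72, Σy = 222.6, Σxy = 2939.9, Σx² = 1024, Σy² = 8767.72
Sxx = Σx² − (Σx)²/n = 1024 − 864 = 160
Sxy = Σxy − (Σx)(Σy)/n = 2939.9 − 2671.2 = 268.7
Syy = Σy² − (Σy)²/n = 8767.72 − 8258.46 = 509.26
b = Sxy/Sxx = 268.7/160 = 1.679375
SSE = Syy − b·Sxy = 509.26 − 1.679375·268.7 = 58.011938

58.012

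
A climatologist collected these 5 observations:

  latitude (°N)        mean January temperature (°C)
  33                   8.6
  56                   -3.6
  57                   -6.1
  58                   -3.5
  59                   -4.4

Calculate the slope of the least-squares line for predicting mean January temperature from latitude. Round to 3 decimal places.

-0.525

n = 5, Σx = 263, Σy = -9, Σxy = -728.1, Σx² = 14319
Sxx = Σx² − (Σx)²/n = 14319 − 13833.8 = 485.2
Sxy = Σxy − (Σx)(Σy)/n = -728.1 − (-473.4) = -254.7
b = Sxy/Sxx = -254.7/485.2 = -0.524938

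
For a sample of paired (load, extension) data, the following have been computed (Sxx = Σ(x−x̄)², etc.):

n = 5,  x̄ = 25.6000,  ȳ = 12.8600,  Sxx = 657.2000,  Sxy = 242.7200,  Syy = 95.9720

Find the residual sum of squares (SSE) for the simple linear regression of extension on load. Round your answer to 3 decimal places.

b = Sxy/Sxx = 242.72/657.2 = 0.369324
SSE = Syy − b·Sxy = 95.972 − 0.369324·242.72 = 6.329580

6.330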